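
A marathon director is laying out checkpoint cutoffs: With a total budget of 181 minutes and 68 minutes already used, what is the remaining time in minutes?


Total budget: 181 minutes
Time used: 68 minutes
Remaining: 181 - 68 = 113 minutes
Percent used: 37.6%
Percent remaining: 62.4%

113


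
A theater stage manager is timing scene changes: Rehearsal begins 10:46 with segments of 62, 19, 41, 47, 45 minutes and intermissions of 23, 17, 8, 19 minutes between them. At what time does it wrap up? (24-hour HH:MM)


Start: 10:46 = 646 min from midnight
  after task 1 (62 min): 11:48
  after break (23 min): 12:11
  after task 2 (19 min): 12:30
  after break (17 min): 12:47
  after task 3 (41 min): 13:28
  after break (8 min): 13:36
  after task 4 (47 min): 14:23
  after break (19 min): 14:42
  after task 5 (45 min): 15:27
Total elapsed: 281 minutes
End time: 15:27

15:27


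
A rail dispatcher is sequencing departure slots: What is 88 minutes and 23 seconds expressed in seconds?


Minutes: 88
Extra seconds: 23
Seconds per minute: 60
Minutes to seconds: 88 x 60 = 5280
Total: 5280 + 23 = 5303

5303


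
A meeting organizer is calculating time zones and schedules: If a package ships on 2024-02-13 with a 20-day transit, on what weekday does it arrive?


Start: 2024-02-13 (Tuesday)
Step 1 - find target date: add 20 days
  2024-02-13 + 20 days = 2024-03-04
Step 2 - day of week:
  20 mod 7 = 6
  Tuesday + 6 days -> Monday
Result: Monday (2024-03-04)

Monday


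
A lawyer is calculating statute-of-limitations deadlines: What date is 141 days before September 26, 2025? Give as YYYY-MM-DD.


Start: 2025-09-26
Subtracting 141 days
Days already passed in September: 26
After going back through September: 115 more days to subtract
August 2025: 31 days, 84 remaining
July 2025: 31 days, 53 remaining
June 2025: 30 days, 23 remaining
May 2025 has 31 days, need 23
Result: 2025-05-08

2025-05-08


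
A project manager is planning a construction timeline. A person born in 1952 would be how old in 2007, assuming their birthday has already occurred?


Birth year: 1952
Current year: 2007
Age = current year - birth year
Age = 2007 - 1952 = 55

55


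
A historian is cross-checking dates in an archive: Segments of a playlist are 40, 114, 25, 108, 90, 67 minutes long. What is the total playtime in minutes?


Durations: 40, 114, 25, 108, 90, 67
Running sum: 40
+ 114 = 154
+ 25 = 179
+ 108 = 287
+ 90 = 377
+ 67 = 444
Total duration: 444 minutes
That is 7 hours and 24 minutes

444


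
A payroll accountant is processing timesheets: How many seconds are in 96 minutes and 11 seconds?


Minutes: 96
Seconds: 11
Convert minutes to seconds: 96 x 60 = 5760
Add remaining seconds: 5760 + 11 = 5771

5771


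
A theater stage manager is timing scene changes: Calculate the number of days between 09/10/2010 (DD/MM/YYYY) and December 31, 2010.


Start: October 09, 2010
End: December 31, 2010
Days left in October: 22
November: 30
December: 31
Sum of remaining months: 61
Total: 22 + 61 = 83

83


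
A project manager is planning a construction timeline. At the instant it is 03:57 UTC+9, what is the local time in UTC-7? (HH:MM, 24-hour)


Local time: 03:57 at UTC+9 (offset 9h)
Target zone: UTC-7 (offset -7h)
Difference: -7 - (9) = -16 hours
Calculation: 3 + (-16) = -13
Wraparound: (-13) mod 24 = 11
Result: 11:57

11:57


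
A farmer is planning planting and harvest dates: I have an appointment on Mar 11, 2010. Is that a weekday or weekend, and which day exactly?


Date: 2010-03-11
January 1, 2010 is a Friday
Day of year: 70
Offset from Jan 1: 69 days
69 mod 7 = 6
Result: Thursday

Thursday


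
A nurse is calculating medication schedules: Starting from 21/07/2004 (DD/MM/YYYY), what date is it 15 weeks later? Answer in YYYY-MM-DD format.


Start: 2004-07-21
Weeks to add: 15
Convert to days: 15 x 7 = 105 days
Add 105 days to 2004-07-21
Result: 2004-11-03

2004-11-03


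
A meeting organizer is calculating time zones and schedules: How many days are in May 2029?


Month: May
Year: 2029
May is a 31-day month
Total: 31 days

31


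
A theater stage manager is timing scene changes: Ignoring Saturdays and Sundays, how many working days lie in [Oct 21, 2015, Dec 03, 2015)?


Start: 2015-10-21 (Wednesday)
End (exclusive): 2015-12-03 (Thursday)
Total calendar days: 43
Full weeks: 43 // 7 = 6 -> 30 weekdays
Remaining 1 days starting on Wednesday:
  Wed(w) -> 1 weekdays
Total business days: 30 + 1 = 31

31


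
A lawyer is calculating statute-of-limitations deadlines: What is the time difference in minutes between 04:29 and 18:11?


Start time: 04:29 = 269 minutes from midnight
End time: 18:11 = 1091 minutes from midnight
Difference: 1091 - 269 = 822 minutes
That is 13 hours and 42 minutes

822


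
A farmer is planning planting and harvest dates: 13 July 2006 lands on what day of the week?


Date: 2006-07-13
January 1, 2006 is a Sunday
Day of year: 194
Offset from Jan 1: 193 days
193 mod 7 = 4
Result: Thursday

Thursday


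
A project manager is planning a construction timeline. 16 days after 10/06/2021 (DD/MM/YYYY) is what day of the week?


Start: 2021-06-10 (Thursday)
Step 1 - find target date: add 16 days
  2021-06-10 + 16 days = 2021-06-26
Step 2 - day of week:
  16 mod 7 = 2
  Thursday + 2 days -> Saturday
Result: Saturday (2021-06-26)

Saturday


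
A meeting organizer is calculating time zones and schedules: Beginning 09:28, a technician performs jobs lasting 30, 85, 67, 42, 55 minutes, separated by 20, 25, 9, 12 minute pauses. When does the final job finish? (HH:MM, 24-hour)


Start: 09:28 = 568 min from midnight
  after task 1 (30 min): 09:58
  after break (20 min): 10:18
  after task 2 (85 min): 11:43
  after break (25 min): 12:08
  after task 3 (67 min): 13:15
  after break (9 min): 13:24
  after task 4 (42 min): 14:06
  after break (12 min): 14:18
  after task 5 (55 min): 15:13
Total elapsed: 345 minutes
End time: 15:13

15:13


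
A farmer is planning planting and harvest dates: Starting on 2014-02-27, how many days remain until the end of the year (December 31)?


Start: February 27, 2014
End: December 31, 2014
Days left in February: 1
March: 31
April: 30
May: 31
June: 30
... plus remaining months
Sum of remaining months: 306
Total: 1 + 306 = 307

307


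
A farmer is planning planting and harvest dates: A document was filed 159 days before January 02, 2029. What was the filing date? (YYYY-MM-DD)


Start: 2029-01-02
Subtracting 159 days
Days already passed in January: 2
After going back through January: 157 more days to subtract
December 2028: 31 days, 126 remaining
November 2028: 30 days, 96 remaining
October 2028: 31 days, 65 remaining
September 2028: 30 days, 35 remaining
Result: 2028-07-27

2028-07-27


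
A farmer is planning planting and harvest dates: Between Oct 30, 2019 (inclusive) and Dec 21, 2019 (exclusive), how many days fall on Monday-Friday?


Start: 2019-10-30 (Wednesday)
End (exclusive): 2019-12-21 (Saturday)
Total calendar days: 52
Full weeks: 52 // 7 = 7 -> 35 weekdays
Remaining 3 days starting on Wednesday:
  Wed(w), Thu(w), Fri(w) -> 3 weekdays
Total business days: 35 + 3 = 38

38


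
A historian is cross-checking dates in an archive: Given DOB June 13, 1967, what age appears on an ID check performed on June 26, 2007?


Birth: 1967-06-13
Reference: 2007-06-26
Year difference: 2007 - 1967 = 40
Has birthday (06-13) occurred by 06-26? Yes
Age in full years: 40

40


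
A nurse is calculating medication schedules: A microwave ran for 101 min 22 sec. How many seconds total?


Minutes: 101
Extra seconds: 22
Seconds per minute: 60
Minutes to seconds: 101 x 60 = 6060
Total: 6060 + 22 = 6082

6082


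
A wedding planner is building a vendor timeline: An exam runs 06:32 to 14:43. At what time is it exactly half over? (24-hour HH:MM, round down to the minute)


Start time: 06:32 = 392 minutes from midnight
End time: 14:43 = 883 minutes from midnight
Sum: 392 + 883 = 1275
Midpoint: 1275 / 2 = 637 minutes
Convert: 637 / 60 = 10 hours, 37 minutes
Result: 10:37

10:37


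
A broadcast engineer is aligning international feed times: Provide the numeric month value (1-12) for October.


Calendar month order:
9. September
10. October <--
11. November
October is month number 10

10


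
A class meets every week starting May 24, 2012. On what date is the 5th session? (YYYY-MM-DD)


First occurrence: 2012-05-24 (occurrence 1)
Each occurrence is 7 days after the previous.
Occurrence 5 is 4 weeks after the first.
4 weeks = 28 days
2012-05-24 + 28 days = 2012-06-21

2012-06-21


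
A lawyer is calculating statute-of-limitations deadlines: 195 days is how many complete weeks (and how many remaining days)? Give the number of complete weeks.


Total days: 195
Days per week: 7
Division: 195 / 7 = 27 remainder 6
Complete weeks: 27
Remaining days: 6

27


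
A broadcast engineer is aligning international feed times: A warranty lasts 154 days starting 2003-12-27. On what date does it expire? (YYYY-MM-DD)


Start: 2003-12-27
Adding 154 days
Days remaining in December: 4
After December: 150 days still to add
January 2004: 31 days, 119 remaining
February 2004: 29 days, 90 remaining
March 2004: 31 days, 59 remaining
April 2004: 30 days, 29 remaining
Result: 2004-05-29

2004-05-29


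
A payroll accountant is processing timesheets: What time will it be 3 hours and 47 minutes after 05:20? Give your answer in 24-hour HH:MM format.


Start time: 05:20
Adding: 3 hours 47 minutes
Minutes: 20 + 47 = 67
Minute overflow: 67 >= 60, so carry 1 hour, minutes = 7
Hours: 5 + 3 + 1 = 9
Result: 09:07

09:07


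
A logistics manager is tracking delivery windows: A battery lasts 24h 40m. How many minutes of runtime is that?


Hours: 24
Extra minutes: 40
Minutes per hour: 60
Hours to minutes: 24 x 60 = 1440
Total: 1440 + 40 = 1480

1480


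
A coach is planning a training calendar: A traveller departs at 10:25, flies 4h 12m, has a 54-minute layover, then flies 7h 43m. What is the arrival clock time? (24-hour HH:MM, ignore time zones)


Depart: 10:25
Leg 1: +252 min -> 14:37
Layover: +54 min -> 15:31
Leg 2: +463 min -> 23:14
Total travel: 769 minutes = 12h 49m
Arrival: 23:14

23:14


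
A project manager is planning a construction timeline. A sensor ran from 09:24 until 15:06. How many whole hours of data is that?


Start: 09:24
End: 15:06
Hour difference: 15 - 9 = 6 hours
Minute difference: 6 - 24 = -18 minutes
Total minutes: 342
Complete hours: 342 / 60 = 5 (remainder 42)

5


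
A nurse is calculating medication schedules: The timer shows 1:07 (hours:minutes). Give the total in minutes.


Hours: 1
Minutes: 7
Convert hours to minutes: 1 x 60 = 60
Add remaining minutes: 60 + 7 = 67

67


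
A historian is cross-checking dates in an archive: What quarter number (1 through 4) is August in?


Month: August (month 8)
Q1: January-March (months 1-3)
Q2: April-June (months 4-6)
Q3: July-September (months 7-9)
Q4: October-December (months 10-12)
Month 8 falls in Q3

3


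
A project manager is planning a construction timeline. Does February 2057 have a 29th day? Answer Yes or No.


Year: 2057
Divisible by 4? 2057 / 4 = 514.25 -> No
Not divisible by 4, so NOT a leap year

No


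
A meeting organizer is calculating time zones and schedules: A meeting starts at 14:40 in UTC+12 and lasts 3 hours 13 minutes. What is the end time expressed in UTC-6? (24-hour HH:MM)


Start: 14:40 in UTC+12
Step 1 - add duration:
  minutes: 40 + 13 = 53
  hours: 14 + 3 + 0 = 17
  end in UTC+12: 17:53
Step 2 - convert UTC+12 -> UTC-6:
  offset difference: -6 - (12) = -18 hours
  17 + (-18) = -1 -> mod 24 = 23
Result: 23:53 in UTC-6

23:53


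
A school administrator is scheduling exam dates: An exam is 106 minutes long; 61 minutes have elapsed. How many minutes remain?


Total budget: 106 minutes
Time used: 61 minutes
Remaining: 106 - 61 = 45 minutes
Percent used: 57.5%
Percent remaining: 42.5%

45


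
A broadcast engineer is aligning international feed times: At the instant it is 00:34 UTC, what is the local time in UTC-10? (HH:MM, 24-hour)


Local time: 00:34 at UTC (offset 0h)
Target zone: UTC-10 (offset -10h)
Difference: -10 - (0) = -10 hours
Calculation: 0 + (-10) = -10
Wraparound: (-10) mod 24 = 14
Result: 14:34

14:34


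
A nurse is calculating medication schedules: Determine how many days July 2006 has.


Month: July
Year: 2006
July is a 31-day month
Total: 31 days

31


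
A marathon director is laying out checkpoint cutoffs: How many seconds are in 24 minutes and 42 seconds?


Minutes: 24
Seconds: 42
Convert minutes to seconds: 24 x 60 = 1440
Add remaining seconds: 1440 + 42 = 1482

1482


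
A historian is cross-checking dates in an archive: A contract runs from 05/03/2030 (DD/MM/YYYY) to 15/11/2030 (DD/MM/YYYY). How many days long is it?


Start date: 2030-03-05
End date: 2030-11-15
Mar 2030: +27 days
Apr 2030: +30 days
May 2030: +31 days
... (6 more months)
Total: 255 days

255


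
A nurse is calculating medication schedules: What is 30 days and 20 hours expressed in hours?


Days: 30
Extra hours: 20
Hours per day: 24
Days to hours: 30 x 24 = 720
Total: 720 + 20 = 740

740


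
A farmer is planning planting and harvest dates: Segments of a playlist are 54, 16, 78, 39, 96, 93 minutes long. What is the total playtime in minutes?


Durations: 54, 16, 78, 39, 96, 93
Running sum: 54
+ 16 = 70
+ 78 = 148
+ 39 = 187
+ 96 = 283
+ 93 = 376
Total duration: 376 minutes
That is 6 hours and 16 minutes

376


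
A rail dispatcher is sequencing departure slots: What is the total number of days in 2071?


Year: 2071
Check leap year rules:
Divisible by 4? No
2071 is not a leap year
Days: 365

365


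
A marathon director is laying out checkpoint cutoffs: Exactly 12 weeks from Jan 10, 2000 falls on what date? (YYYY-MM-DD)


Start: 2000-01-10
Weeks to add: 12
Convert to days: 12 x 7 = 84 days
Add 84 days to 2000-01-10
Result: 2000-04-03

2000-04-03


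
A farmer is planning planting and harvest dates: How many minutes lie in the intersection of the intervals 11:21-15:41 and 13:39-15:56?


Interval A: [681, 941] minutes from midnight
Interval B: [819, 956] minutes from midnight
Overlap start = max(681, 819) = 819
Overlap end = min(941, 956) = 941
Overlap = 941 - 819 = 122 minutes

122


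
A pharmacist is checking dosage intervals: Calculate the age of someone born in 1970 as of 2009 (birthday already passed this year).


Birth year: 1970
Current year: 2009
Age = current year - birth year
Age = 2009 - 1970 = 39

39


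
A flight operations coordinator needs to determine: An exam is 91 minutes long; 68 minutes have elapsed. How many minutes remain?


Total budget: 91 minutes
Time used: 68 minutes
Remaining: 91 - 68 = 23 minutes
Percent used: 74.7%
Percent remaining: 25.3%

23


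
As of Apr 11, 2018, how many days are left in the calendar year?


Start: April 11, 2018
End: December 31, 2018
Days left in April: 19
May: 31
June: 30
July: 31
August: 31
... plus remaining months
Sum of remaining months: 245
Total: 19 + 245 = 264

264


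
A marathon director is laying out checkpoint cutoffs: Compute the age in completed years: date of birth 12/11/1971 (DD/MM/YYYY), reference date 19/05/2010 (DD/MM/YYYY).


Birth: 1971-11-12
Reference: 2010-05-19
Year difference: 2010 - 1971 = 39
Has birthday (11-12) occurred by 05-19? No
Birthday not yet reached this year -> subtract 1
Age in full years: 38

38


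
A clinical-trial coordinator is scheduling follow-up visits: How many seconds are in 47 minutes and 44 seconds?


Minutes: 47
Seconds: 44
Convert minutes to seconds: 47 x 60 = 2820
Add remaining seconds: 2820 + 44 = 2864

2864


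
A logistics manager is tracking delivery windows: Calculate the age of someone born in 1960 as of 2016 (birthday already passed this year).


Birth year: 1960
Current year: 2016
Age = current year - birth year
Age = 2016 - 1960 = 56

56


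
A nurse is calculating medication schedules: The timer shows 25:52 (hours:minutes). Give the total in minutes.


Hours: 25
Minutes: 52
Convert hours to minutes: 25 x 60 = 1500
Add remaining minutes: 1500 + 52 = 1552

1552


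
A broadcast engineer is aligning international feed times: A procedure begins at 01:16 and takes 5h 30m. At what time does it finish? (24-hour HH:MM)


Start time: 01:16
Adding: 5 hours 30 minutes
Minutes: 16 + 30 = 46
Hours: 1 + 5 + 0 = 6
Result: 06:46

06:46


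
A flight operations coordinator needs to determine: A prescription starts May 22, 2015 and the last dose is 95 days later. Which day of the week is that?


Start: 2015-05-22 (Friday)
Step 1 - find target date: add 95 days
  2015-05-22 + 95 days = 2015-08-25
Step 2 - day of week:
  95 mod 7 = 4
  Friday + 4 days -> Tuesday
Result: Tuesday (2015-08-25)

Tuesday


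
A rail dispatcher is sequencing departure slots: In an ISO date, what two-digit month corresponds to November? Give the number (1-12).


Calendar month order:
10. October
11. November <--
12. December
November is month number 11

11


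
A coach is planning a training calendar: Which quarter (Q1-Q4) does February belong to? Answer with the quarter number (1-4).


Month: February (month 2)
Q1: January-March (months 1-3)
Q2: April-June (months 4-6)
Q3: July-September (months 7-9)
Q4: October-December (months 10-12)
Month 2 falls in Q1

1


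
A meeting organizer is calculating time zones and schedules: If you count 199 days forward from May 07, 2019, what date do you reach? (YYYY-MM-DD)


Start: 2019-05-07
Adding 199 days
Days remaining in May: 24
After May: 175 days still to add
June 2019: 30 days, 145 remaining
July 2019: 31 days, 114 remaining
August 2019: 31 days, 83 remaining
September 2019: 30 days, 53 remaining
Result: 2019-11-22

2019-11-22


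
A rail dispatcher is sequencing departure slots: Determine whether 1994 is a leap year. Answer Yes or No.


Year: 1994
Divisible by 4? 1994 / 4 = 498.5 -> No
Not divisible by 4, so NOT a leap year

No


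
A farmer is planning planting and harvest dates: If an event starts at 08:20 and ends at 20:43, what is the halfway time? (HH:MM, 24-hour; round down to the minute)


Start time: 08:20 = 500 minutes from midnight
End time: 20:43 = 1243 minutes from midnight
Sum: 500 + 1243 = 1743
Midpoint: 1743 / 2 = 871 minutes
Convert: 871 / 60 = 14 hours, 31 minutes
Result: 14:31

14:31


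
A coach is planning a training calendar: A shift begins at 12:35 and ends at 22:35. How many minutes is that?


Start time: 12:35 = 755 minutes from midnight
End time: 22:35 = 1355 minutes from midnight
Difference: 1355 - 755 = 600 minutes
That is 10 hours and 0 minutes

600


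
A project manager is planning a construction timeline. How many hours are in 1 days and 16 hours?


Days: 1
Extra hours: 16
Hours per day: 24
Days to hours: 1 x 24 = 24
Total: 24 + 16 = 40

40


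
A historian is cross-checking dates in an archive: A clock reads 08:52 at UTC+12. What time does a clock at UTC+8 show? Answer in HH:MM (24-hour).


Local time: 08:52 at UTC+12 (offset 12h)
Target zone: UTC+8 (offset 8h)
Difference: 8 - (12) = -4 hours
Calculation: 8 + (-4) = 4
Result: 04:52

04:52


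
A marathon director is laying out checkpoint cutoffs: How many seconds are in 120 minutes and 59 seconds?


Minutes: 120
Extra seconds: 59
Seconds per minute: 60
Minutes to seconds: 120 x 60 = 7200
Total: 7200 + 59 = 7259

7259


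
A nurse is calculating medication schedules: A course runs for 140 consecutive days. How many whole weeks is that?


Total days: 140
Days per week: 7
Division: 140 / 7 = 20 remainder 0
Complete weeks: 20
Remaining days: 0

20


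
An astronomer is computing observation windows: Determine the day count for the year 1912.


Year: 1912
Check leap year rules:
Divisible by 4? Yes
Divisible by 100? No
1912 is a leap year
Days: 366

366


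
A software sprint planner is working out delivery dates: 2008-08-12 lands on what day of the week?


Date: 2008-08-12
January 1, 2008 is a Tuesday
Day of year: 225
Offset from Jan 1: 224 days
224 mod 7 = 0
Result: Tuesday

Tuesday


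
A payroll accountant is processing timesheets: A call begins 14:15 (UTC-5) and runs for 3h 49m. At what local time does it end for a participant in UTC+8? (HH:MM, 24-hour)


Start: 14:15 in UTC-5
Step 1 - add duration:
  minutes: 15 + 49 = 64 (carry 1h)
  hours: 14 + 3 + 1 = 18
  end in UTC-5: 18:04
Step 2 - convert UTC-5 -> UTC+8:
  offset difference: 8 - (-5) = 13 hours
  18 + (13) = 31 -> mod 24 = 7
Result: 07:04 in UTC+8

07:04


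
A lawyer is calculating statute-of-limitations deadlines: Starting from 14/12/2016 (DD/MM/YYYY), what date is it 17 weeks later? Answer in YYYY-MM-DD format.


Start: 2016-12-14
Weeks to add: 17
Convert to days: 17 x 7 = 119 days
Add 119 days to 2016-12-14
Result: 2017-04-12

2017-04-12


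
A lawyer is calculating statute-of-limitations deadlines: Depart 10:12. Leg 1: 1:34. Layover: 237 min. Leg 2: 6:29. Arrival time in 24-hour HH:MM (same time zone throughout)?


Depart: 10:12
Leg 1: +94 min -> 11:46
Layover: +237 min -> 15:43
Leg 2: +389 min -> 22:12
Total travel: 720 minutes = 12h 0m
Arrival: 22:12

22:12


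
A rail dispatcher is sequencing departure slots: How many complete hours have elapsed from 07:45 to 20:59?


Start: 07:45
End: 20:59
Hour difference: 20 - 7 = 13 hours
Minute difference: 59 - 45 = 14 minutes
Total minutes: 794
Complete hours: 794 / 60 = 13 (remainder 14)

13


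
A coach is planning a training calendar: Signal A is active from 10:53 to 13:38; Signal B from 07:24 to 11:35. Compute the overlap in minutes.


Interval A: [653, 818] minutes from midnight
Interval B: [444, 695] minutes from midnight
Overlap start = max(653, 444) = 653
Overlap end = min(818, 695) = 695
Overlap = 695 - 653 = 42 minutes

42


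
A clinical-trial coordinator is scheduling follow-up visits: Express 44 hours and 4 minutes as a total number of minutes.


Hours: 44
Extra minutes: 4
Minutes per hour: 60
Hours to minutes: 44 x 60 = 2640
Total: 2640 + 4 = 2644

2644


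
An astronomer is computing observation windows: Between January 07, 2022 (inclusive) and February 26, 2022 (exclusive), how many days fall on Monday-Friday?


Start: 2022-01-07 (Friday)
End (exclusive): 2022-02-26 (Saturday)
Total calendar days: 50
Full weeks: 50 // 7 = 7 -> 35 weekdays
Remaining 1 days starting on Friday:
  Fri(w) -> 1 weekdays
Total business days: 35 + 1 = 36

36


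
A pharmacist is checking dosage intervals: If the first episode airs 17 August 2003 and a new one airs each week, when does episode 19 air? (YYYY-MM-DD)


First occurrence: 2003-08-17 (occurrence 1)
Each occurrence is 7 days after the previous.
Occurrence 19 is 18 weeks after the first.
18 weeks = 126 days
2003-08-17 + 126 days = 2003-12-21

2003-12-21


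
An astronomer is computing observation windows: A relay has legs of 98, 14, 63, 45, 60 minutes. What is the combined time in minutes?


Durations: 98, 14, 63, 45, 60
Running sum: 98
+ 14 = 112
+ 63 = 175
+ 45 = 220
+ 60 = 280
Total duration: 280 minutes
That is 4 hours and 40 minutes

280


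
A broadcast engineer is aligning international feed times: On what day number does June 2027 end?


Month: June
Year: 2027
June is a 30-day month
Total: 30 days

30


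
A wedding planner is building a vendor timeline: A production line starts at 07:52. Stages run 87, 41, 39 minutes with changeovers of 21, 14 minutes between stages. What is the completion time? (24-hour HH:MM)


Start: 07:52 = 472 min from midnight
  after task 1 (87 min): 09:19
  after break (21 min): 09:40
  after task 2 (41 min): 10:21
  after break (14 min): 10:35
  after task 3 (39 min): 11:14
Total elapsed: 202 minutes
End time: 11:14

11:14


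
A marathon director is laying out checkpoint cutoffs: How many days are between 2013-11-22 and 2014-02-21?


Start date: 2013-11-22
End date: 2014-02-21
Nov 2013: +9 days
Dec 2013: +31 days
Jan 2014: +31 days
Feb 2014: +20 days
Total: 91 days

91


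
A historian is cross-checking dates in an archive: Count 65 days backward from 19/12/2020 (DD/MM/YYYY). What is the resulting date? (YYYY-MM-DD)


Start: 2020-12-19
Subtracting 65 days
Days already passed in December: 19
After going back through December: 46 more days to subtract
November 2020: 30 days, 16 remaining
October 2020 has 31 days, need 16
Result: 2020-10-15

2020-10-15


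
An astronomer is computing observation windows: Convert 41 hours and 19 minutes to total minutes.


Hours: 41
Extra minutes: 19
Minutes per hour: 60
Hours to minutes: 41 x 60 = 2460
Total: 2460 + 19 = 2479

2479


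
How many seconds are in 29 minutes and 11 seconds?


Minutes: 29
Seconds: 11
Convert minutes to seconds: 29 x 60 = 1740
Add remaining seconds: 1740 + 11 = 1751

1751


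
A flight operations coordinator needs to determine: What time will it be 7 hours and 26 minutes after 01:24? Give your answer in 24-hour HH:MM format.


Start time: 01:24
Adding: 7 hours 26 minutes
Minutes: 24 + 26 = 50
Hours: 1 + 7 + 0 = 8
Result: 08:50

08:50


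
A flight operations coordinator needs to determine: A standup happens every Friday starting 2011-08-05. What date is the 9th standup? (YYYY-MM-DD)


First occurrence: 2011-08-05 (occurrence 1)
Each occurrence is 7 days after the previous.
Occurrence 9 is 8 weeks after the first.
8 weeks = 56 days
2011-08-05 + 56 days = 2011-09-30

2011-09-30


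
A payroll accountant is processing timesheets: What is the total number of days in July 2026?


Month: July
Year: 2026
July is a 31-day month
Total: 31 days

31


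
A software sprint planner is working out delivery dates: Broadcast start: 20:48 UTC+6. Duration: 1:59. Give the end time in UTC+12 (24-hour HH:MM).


Start: 20:48 in UTC+6
Step 1 - add duration:
  minutes: 48 + 59 = 107 (carry 1h)
  hours: 20 + 1 + 1 = 22
  end in UTC+6: 22:47
Step 2 - convert UTC+6 -> UTC+12:
  offset difference: 12 - (6) = 6 hours
  22 + (6) = 28 -> mod 24 = 4
Result: 04:47 in UTC+12

04:47


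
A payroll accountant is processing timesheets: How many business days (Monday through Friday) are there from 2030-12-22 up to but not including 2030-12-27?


Start: 2030-12-22 (Sunday)
End (exclusive): 2030-12-27 (Friday)
Total calendar days: 5
Full weeks: 5 // 7 = 0 -> 0 weekdays
Remaining 5 days starting on Sunday:
  Sun(-), Mon(w), Tue(w), Wed(w), Thu(w) -> 4 weekdays
Total business days: 0 + 4 = 4

4


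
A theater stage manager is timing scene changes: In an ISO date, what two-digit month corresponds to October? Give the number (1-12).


Calendar month order:
9. September
10. October <--
11. November
October is month number 10

10


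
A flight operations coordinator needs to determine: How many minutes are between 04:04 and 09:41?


Start time: 04:04 = 244 minutes from midnight
End time: 09:41 = 581 minutes from midnight
Difference: 581 - 244 = 337 minutes
That is 5 hours and 37 minutes

337


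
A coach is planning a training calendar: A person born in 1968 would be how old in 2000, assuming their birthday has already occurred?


Birth year: 1968
Current year: 2000
Age = current year - birth year
Age = 2000 - 1968 = 32

32


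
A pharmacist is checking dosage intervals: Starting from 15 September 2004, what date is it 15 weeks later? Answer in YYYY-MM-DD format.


Start: 2004-09-15
Weeks to add: 15
Convert to days: 15 x 7 = 105 days
Add 105 days to 2004-09-15
Result: 2004-12-29

2004-12-29


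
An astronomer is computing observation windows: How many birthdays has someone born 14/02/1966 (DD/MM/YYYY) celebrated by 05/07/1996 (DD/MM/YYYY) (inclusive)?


Birth: 1966-02-14
Reference: 1996-07-05
Year difference: 1996 - 1966 = 30
Has birthday (02-14) occurred by 07-05? Yes
Age in full years: 30

30


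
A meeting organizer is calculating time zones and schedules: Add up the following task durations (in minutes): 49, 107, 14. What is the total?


Durations: 49, 107, 14
Running sum: 49
+ 107 = 156
+ 14 = 170
Total duration: 170 minutes
That is 2 hours and 50 minutes

170


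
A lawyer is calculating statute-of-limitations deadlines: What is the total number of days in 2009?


Year: 2009
Check leap year rules:
Divisible by 4? No
2009 is not a leap year
Days: 365

365


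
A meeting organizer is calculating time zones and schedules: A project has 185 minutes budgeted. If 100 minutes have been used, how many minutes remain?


Total budget: 185 minutes
Time used: 100 minutes
Remaining: 185 - 100 = 85 minutes
Percent used: 54.1%
Percent remaining: 45.9%

85


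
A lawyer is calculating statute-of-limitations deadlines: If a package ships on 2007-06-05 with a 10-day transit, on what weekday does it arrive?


Start: 2007-06-05 (Tuesday)
Step 1 - find target date: add 10 days
  2007-06-05 + 10 days = 2007-06-15
Step 2 - day of week:
  10 mod 7 = 3
  Tuesday + 3 days -> Friday
Result: Friday (2007-06-15)

Friday


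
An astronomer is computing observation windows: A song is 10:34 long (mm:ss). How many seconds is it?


Minutes: 10
Extra seconds: 34
Seconds per minute: 60
Minutes to seconds: 10 x 60 = 600
Total: 600 + 34 = 634

634


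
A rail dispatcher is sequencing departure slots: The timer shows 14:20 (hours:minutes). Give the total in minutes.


Hours: 14
Minutes: 20
Convert hours to minutes: 14 x 60 = 840
Add remaining minutes: 840 + 20 = 860

860


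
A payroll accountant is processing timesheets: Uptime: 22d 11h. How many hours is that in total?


Days: 22
Extra hours: 11
Hours per day: 24
Days to hours: 22 x 24 = 528
Total: 528 + 11 = 539

539


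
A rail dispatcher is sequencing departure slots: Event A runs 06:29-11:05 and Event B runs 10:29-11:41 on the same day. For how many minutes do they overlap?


Interval A: [389, 665] minutes from midnight
Interval B: [629, 701] minutes from midnight
Overlap start = max(389, 629) = 629
Overlap end = min(665, 701) = 665
Overlap = 665 - 629 = 36 minutes

36


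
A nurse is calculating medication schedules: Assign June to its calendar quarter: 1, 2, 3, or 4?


Month: June (month 6)
Q1: January-March (months 1-3)
Q2: April-June (months 4-6)
Q3: July-September (months 7-9)
Q4: October-December (months 10-12)
Month 6 falls in Q2

2


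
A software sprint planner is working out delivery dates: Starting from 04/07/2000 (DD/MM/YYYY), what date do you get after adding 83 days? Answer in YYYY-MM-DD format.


Start: 2000-07-04
Adding 83 days
Days remaining in July: 27
After July: 56 days still to add
August 2000: 31 days, 25 remaining
September 2000 has 30 days, need 25
Result: 2000-09-25

2000-09-25


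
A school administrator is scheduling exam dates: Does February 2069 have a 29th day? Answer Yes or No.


Year: 2069
Divisible by 4? 2069 / 4 = 517.25 -> No
Not divisible by 4, so NOT a leap year

No


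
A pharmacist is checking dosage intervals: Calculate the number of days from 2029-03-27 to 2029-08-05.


Start date: 2029-03-27
End date: 2029-08-05
Mar 2029: +5 days
Apr 2029: +30 days
May 2029: +31 days
... (3 more months)
Total: 131 days

131


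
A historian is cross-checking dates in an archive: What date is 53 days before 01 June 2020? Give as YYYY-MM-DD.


Start: 2020-06-01
Subtracting 53 days
Days already passed in June: 1
After going back through June: 52 more days to subtract
May 2020: 31 days, 21 remaining
April 2020 has 30 days, need 21
Result: 2020-04-09

2020-04-09


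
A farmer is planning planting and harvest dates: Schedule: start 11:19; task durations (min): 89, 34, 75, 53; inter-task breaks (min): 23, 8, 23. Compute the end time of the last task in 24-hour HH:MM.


Start: 11:19 = 679 min from midnight
  after task 1 (89 min): 12:48
  after break (23 min): 13:11
  after task 2 (34 min): 13:45
  after break (8 min): 13:53
  after task 3 (75 min): 15:08
  after break (23 min): 15:31
  after task 4 (53 min): 16:24
Total elapsed: 305 minutes
End time: 16:24

16:24


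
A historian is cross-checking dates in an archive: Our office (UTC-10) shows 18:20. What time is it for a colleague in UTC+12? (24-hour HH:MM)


Local time: 18:20 at UTC-10 (offset -10h)
Target zone: UTC+12 (offset 12h)
Difference: 12 - (-10) = 22 hours
Calculation: 18 + (22) = 40
Wraparound: (40) mod 24 = 16
Result: 16:20

16:20


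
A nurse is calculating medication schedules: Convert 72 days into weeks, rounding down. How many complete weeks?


Total days: 72
Days per week: 7
Division: 72 / 7 = 10 remainder 2
Complete weeks: 10
Remaining days: 2

10


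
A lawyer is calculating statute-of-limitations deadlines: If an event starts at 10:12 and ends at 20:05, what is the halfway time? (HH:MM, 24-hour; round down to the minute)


Start time: 10:12 = 612 minutes from midnight
End time: 20:05 = 1205 minutes from midnight
Sum: 612 + 1205 = 1817
Midpoint: 1817 / 2 = 908 minutes
Convert: 908 / 60 = 15 hours, 8 minutes
Result: 15:08

15:08


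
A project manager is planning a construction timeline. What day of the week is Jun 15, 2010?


Date: 2010-06-15
January 1, 2010 is a Friday
Day of year: 166
Offset from Jan 1: 165 days
165 mod 7 = 4
Result: Tuesday

Tuesday


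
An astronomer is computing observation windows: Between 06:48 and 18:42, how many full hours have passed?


Start: 06:48
End: 18:42
Hour difference: 18 - 6 = 12 hours
Minute difference: 42 - 48 = -6 minutes
Total minutes: 714
Complete hours: 714 / 60 = 11 (remainder 54)

11


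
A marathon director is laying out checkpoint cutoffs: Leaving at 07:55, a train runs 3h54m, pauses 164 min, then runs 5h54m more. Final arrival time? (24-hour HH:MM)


Depart: 07:55
Leg 1: +234 min -> 11:49
Layover: +164 min -> 14:33
Leg 2: +354 min -> 20:27
Total travel: 752 minutes = 12h 32m
Arrival: 20:27

20:27


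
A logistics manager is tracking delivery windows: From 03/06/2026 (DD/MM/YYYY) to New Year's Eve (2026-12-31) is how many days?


Start: June 03, 2026
End: December 31, 2026
Days left in June: 27
July: 31
August: 31
September: 30
October: 31
... plus remaining months
Sum of remaining months: 184
Total: 27 + 184 = 211

211


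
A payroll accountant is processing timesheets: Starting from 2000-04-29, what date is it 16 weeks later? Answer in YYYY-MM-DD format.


Start: 2000-04-29
Weeks to add: 16
Convert to days: 16 x 7 = 112 days
Add 112 days to 2000-04-29
Result: 2000-08-19

2000-08-19


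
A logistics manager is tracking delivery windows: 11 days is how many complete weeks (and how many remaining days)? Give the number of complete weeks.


Total days: 11
Days per week: 7
Division: 11 / 7 = 1 remainder 4
Complete weeks: 1
Remaining days: 4

1


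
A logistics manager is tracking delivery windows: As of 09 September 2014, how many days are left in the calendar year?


Start: September 09, 2014
End: December 31, 2014
Days left in September: 21
October: 31
November: 30
December: 31
Sum of remaining months: 92
Total: 21 + 92 = 113

113


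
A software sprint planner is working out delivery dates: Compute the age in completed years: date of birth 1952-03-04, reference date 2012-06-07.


Birth: 1952-03-04
Reference: 2012-06-07
Year difference: 2012 - 1952 = 60
Has birthday (03-04) occurred by 06-07? Yes
Age in full years: 60

60


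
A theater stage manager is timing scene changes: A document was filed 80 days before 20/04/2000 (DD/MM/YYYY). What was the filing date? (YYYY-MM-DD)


Start: 2000-04-20
Subtracting 80 days
Days already passed in April: 20
After going back through April: 60 more days to subtract
March 2000: 31 days, 29 remaining
February 2000 has 29 days, need 29
Result: 2000-01-31

2000-01-31


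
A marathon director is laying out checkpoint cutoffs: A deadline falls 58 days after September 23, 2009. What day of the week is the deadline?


Start: 2009-09-23 (Wednesday)
Step 1 - find target date: add 58 days
  2009-09-23 + 58 days = 2009-11-20
Step 2 - day of week:
  58 mod 7 = 2
  Wednesday + 2 days -> Friday
Result: Friday (2009-11-20)

Friday


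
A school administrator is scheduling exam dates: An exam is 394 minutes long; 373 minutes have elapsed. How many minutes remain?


Total budget: 394 minutes
Time used: 373 minutes
Remaining: 394 - 373 = 21 minutes
Percent used: 94.7%
Percent remaining: 5.3%

21


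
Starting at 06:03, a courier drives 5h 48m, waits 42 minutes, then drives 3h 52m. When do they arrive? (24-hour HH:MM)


Depart: 06:03
Leg 1: +348 min -> 11:51
Layover: +42 min -> 12:33
Leg 2: +232 min -> 16:25
Total travel: 622 minutes = 10h 22m
Arrival: 16:25

16:25


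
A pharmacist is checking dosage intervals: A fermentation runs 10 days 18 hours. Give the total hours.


Days: 10
Extra hours: 18
Hours per day: 24
Days to hours: 10 x 24 = 240
Total: 240 + 18 = 258

258


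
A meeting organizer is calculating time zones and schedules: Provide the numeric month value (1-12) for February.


Calendar month order:
1. January
2. February <--
3. March
February is month number 2

2


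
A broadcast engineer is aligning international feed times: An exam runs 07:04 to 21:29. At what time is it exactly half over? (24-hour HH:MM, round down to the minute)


Start time: 07:04 = 424 minutes from midnight
End time: 21:29 = 1289 minutes from midnight
Sum: 424 + 1289 = 1713
Midpoint: 1713 / 2 = 856 minutes
Convert: 856 / 60 = 14 hours, 16 minutes
Result: 14:16

14:16


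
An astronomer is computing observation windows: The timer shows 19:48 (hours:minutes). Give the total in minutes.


Hours: 19
Minutes: 48
Convert hours to minutes: 19 x 60 = 1140
Add remaining minutes: 1140 + 48 = 1188

1188


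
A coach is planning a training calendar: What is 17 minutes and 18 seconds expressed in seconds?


Minutes: 17
Extra seconds: 18
Seconds per minute: 60
Minutes to seconds: 17 x 60 = 1020
Total: 1020 + 18 = 1038

1038


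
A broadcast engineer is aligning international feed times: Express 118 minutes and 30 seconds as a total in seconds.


Minutes: 118
Seconds: 30
Convert minutes to seconds: 118 x 60 = 7080
Add remaining seconds: 7080 + 30 = 7110

7110


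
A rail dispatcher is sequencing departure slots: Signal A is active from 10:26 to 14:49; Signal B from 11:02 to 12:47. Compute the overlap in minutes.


Interval A: [626, 889] minutes from midnight
Interval B: [662, 767] minutes from midnight
Overlap start = max(626, 662) = 662
Overlap end = min(889, 767) = 767
Overlap = 767 - 662 = 105 minutes

105


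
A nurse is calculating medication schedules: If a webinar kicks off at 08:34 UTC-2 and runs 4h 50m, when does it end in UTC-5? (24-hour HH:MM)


Start: 08:34 in UTC-2
Step 1 - add duration:
  minutes: 34 + 50 = 84 (carry 1h)
  hours: 8 + 4 + 1 = 13
  end in UTC-2: 13:24
Step 2 - convert UTC-2 -> UTC-5:
  offset difference: -5 - (-2) = -3 hours
  13 + (-3) = 10 -> mod 24 = 10
Result: 10:24 in UTC-5

10:24


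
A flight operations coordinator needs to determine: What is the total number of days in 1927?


Year: 1927
Check leap year rules:
Divisible by 4? No
1927 is not a leap year
Days: 365

365


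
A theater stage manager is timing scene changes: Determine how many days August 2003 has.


Month: August
Year: 2003
August is a 31-day month
Total: 31 days

31


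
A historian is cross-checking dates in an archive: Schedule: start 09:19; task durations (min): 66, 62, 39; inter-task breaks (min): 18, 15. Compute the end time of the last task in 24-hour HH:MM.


Start: 09:19 = 559 min from midnight
  after task 1 (66 min): 10:25
  after break (18 min): 10:43
  after task 2 (62 min): 11:45
  after break (15 min): 12:00
  after task 3 (39 min): 12:39
Total elapsed: 200 minutes
End time: 12:39

12:39


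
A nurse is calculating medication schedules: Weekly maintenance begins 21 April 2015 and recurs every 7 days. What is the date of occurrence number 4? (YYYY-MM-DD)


First occurrence: 2015-04-21 (occurrence 1)
Each occurrence is 7 days after the previous.
Occurrence 4 is 3 weeks after the first.
3 weeks = 21 days
2015-04-21 + 21 days = 2015-05-12

2015-05-12
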